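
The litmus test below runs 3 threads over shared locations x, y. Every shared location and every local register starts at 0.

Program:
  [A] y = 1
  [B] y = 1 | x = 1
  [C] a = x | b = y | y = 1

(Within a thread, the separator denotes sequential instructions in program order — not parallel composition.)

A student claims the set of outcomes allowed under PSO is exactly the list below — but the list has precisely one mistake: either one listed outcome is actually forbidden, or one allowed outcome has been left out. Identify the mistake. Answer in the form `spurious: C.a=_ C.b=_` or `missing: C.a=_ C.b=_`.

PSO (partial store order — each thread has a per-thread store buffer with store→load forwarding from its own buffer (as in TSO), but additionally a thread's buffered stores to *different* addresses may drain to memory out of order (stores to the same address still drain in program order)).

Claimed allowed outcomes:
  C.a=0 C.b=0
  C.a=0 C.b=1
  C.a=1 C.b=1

missing: C.a=1 C.b=0

outcome vector order: (C.a,C.b)
PSO: 4 outcomes — {00, 01, 10, 11}
PSO∖claimed = {10}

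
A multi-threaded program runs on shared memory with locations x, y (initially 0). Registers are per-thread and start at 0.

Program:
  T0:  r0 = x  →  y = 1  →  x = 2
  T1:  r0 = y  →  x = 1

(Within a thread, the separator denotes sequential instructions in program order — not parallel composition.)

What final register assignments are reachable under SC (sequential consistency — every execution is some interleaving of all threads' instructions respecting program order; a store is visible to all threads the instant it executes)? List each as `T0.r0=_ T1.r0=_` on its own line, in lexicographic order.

outcome vector order: (T0.r0,T1.r0)
|SC outcomes| = 3

T0.r0=0 T1.r0=0
T0.r0=0 T1.r0=1
T0.r0=1 T1.r0=0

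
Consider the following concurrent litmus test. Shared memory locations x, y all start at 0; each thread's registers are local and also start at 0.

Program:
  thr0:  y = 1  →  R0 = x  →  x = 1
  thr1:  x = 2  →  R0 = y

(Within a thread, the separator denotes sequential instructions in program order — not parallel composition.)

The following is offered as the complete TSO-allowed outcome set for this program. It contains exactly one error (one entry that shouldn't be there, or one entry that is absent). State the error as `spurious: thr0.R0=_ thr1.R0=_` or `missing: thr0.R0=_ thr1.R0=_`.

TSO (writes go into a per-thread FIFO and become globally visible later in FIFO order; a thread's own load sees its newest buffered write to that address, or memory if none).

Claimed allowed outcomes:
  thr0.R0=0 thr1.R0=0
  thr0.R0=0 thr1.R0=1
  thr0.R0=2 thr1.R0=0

outcome vector order: (thr0.R0,thr1.R0)
TSO (4): (0,0) (0,1) (2,0) (2,1)
TSO∖claimed = {(2,1)}

missing: thr0.R0=2 thr1.R0=1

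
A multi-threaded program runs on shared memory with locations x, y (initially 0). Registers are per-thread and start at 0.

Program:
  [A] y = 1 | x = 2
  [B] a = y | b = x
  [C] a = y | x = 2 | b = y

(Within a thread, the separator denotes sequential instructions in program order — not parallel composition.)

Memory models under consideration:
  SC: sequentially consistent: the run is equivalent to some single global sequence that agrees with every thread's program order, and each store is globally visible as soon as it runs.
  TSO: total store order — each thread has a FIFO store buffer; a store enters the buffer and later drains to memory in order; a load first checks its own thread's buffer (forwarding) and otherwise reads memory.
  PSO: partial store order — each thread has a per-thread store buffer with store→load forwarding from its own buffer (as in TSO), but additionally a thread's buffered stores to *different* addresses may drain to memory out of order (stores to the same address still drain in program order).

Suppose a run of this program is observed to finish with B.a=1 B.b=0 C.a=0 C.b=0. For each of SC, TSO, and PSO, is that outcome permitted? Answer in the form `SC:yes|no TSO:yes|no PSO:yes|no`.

SC:no TSO:yes PSO:yes

outcome vector order: (B.a,B.b,C.a,C.b)
SC (11): 0/0/0/0, 0/0/0/1, 0/0/1/1, 0/2/0/0, 0/2/0/1, 0/2/1/1, 1/0/0/1, 1/0/1/1, 1/2/0/0, 1/2/0/1, 1/2/1/1
TSO (12): 0/0/0/0, 0/0/0/1, 0/0/1/1, 0/2/0/0, 0/2/0/1, 0/2/1/1, 1/0/0/0, 1/0/0/1, 1/0/1/1, 1/2/0/0, 1/2/0/1, 1/2/1/1
PSO (12): 0/0/0/0, 0/0/0/1, 0/0/1/1, 0/2/0/0, 0/2/0/1, 0/2/1/1, 1/0/0/0, 1/0/0/1, 1/0/1/1, 1/2/0/0, 1/2/0/1, 1/2/1/1
target 1/0/0/0 ∈ {TSO,PSO}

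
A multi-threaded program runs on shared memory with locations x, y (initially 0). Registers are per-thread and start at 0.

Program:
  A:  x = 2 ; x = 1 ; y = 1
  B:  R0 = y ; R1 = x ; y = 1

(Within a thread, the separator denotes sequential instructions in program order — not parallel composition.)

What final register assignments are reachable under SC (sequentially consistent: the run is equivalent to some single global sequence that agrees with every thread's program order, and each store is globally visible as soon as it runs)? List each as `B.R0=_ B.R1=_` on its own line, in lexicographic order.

outcome vector order: (B.R0,B.R1)
|SC outcomes| = 4

B.R0=0 B.R1=0
B.R0=0 B.R1=1
B.R0=0 B.R1=2
B.R0=1 B.R1=1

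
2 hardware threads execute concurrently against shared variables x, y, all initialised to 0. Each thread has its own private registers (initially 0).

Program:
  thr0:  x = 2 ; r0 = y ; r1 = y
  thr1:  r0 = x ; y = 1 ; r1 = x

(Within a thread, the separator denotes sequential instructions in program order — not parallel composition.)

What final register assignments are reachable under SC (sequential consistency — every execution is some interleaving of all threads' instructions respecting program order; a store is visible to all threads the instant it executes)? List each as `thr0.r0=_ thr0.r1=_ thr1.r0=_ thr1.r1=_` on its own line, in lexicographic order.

thr0.r0=0 thr0.r1=0 thr1.r0=0 thr1.r1=2
thr0.r0=0 thr0.r1=0 thr1.r0=2 thr1.r1=2
thr0.r0=0 thr0.r1=1 thr1.r0=0 thr1.r1=2
thr0.r0=0 thr0.r1=1 thr1.r0=2 thr1.r1=2
thr0.r0=1 thr0.r1=1 thr1.r0=0 thr1.r1=0
thr0.r0=1 thr0.r1=1 thr1.r0=0 thr1.r1=2
thr0.r0=1 thr0.r1=1 thr1.r0=2 thr1.r1=2

outcome vector order: (thr0.r0,thr0.r1,thr1.r0,thr1.r1)
|SC outcomes| = 7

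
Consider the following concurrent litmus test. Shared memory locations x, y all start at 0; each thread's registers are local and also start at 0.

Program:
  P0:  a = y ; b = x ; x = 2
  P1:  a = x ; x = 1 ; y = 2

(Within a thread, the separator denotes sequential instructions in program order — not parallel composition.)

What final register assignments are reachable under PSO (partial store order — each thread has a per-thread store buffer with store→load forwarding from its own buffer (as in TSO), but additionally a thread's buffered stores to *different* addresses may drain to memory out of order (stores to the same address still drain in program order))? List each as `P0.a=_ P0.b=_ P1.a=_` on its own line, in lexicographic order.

P0.a=0 P0.b=0 P1.a=0
P0.a=0 P0.b=0 P1.a=2
P0.a=0 P0.b=1 P1.a=0
P0.a=2 P0.b=0 P1.a=0
P0.a=2 P0.b=1 P1.a=0

outcome vector order: (P0.a,P0.b,P1.a)
|PSO outcomes| = 5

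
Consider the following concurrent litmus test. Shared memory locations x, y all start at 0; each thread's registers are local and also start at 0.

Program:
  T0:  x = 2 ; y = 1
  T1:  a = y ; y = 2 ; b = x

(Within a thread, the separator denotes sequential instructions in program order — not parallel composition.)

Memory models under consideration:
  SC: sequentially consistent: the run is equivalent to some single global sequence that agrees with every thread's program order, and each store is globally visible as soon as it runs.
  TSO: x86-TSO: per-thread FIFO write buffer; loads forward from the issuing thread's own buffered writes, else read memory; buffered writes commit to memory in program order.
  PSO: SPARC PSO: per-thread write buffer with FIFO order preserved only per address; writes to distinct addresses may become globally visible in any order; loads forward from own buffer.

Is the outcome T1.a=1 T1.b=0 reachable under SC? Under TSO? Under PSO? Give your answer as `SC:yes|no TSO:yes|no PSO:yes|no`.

outcome vector order: (T1.a,T1.b)
under SC → (0,0); (0,2); (1,2)
under TSO → (0,0); (0,2); (1,2)
under PSO → (0,0); (0,2); (1,0); (1,2)
target (1,0) ∈ {PSO}

SC:no TSO:no PSO:yes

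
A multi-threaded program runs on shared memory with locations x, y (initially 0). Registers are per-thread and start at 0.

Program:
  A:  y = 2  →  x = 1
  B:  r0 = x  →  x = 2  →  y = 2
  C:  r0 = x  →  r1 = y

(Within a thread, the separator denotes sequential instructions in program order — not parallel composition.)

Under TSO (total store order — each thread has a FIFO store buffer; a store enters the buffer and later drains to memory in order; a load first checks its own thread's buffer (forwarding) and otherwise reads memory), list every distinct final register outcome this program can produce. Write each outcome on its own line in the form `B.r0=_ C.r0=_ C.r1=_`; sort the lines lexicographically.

B.r0=0 C.r0=0 C.r1=0
B.r0=0 C.r0=0 C.r1=2
B.r0=0 C.r0=1 C.r1=2
B.r0=0 C.r0=2 C.r1=0
B.r0=0 C.r0=2 C.r1=2
B.r0=1 C.r0=0 C.r1=0
B.r0=1 C.r0=0 C.r1=2
B.r0=1 C.r0=1 C.r1=2
B.r0=1 C.r0=2 C.r1=2

outcome vector order: (B.r0,C.r0,C.r1)
|TSO outcomes| = 9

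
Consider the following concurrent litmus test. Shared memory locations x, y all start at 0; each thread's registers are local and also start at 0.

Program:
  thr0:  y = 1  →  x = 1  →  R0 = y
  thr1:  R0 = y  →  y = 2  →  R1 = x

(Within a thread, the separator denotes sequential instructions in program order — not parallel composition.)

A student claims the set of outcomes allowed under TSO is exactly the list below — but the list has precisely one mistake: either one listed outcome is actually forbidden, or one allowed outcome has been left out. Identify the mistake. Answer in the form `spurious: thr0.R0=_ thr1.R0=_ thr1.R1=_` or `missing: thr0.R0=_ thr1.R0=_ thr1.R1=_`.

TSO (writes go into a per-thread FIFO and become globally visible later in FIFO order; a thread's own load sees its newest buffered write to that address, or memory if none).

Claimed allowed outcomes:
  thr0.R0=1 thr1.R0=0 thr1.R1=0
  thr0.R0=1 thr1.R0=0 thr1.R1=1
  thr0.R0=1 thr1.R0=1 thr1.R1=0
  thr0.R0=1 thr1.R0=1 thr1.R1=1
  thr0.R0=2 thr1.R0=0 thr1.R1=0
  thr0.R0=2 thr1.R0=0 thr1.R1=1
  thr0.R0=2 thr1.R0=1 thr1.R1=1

outcome vector order: (thr0.R0,thr1.R0,thr1.R1)
TSO: 8 outcomes — {(1,0,0); (1,0,1); (1,1,0); (1,1,1); (2,0,0); (2,0,1); (2,1,0); (2,1,1)}
TSO∖claimed = {(2,1,0)}

missing: thr0.R0=2 thr1.R0=1 thr1.R1=0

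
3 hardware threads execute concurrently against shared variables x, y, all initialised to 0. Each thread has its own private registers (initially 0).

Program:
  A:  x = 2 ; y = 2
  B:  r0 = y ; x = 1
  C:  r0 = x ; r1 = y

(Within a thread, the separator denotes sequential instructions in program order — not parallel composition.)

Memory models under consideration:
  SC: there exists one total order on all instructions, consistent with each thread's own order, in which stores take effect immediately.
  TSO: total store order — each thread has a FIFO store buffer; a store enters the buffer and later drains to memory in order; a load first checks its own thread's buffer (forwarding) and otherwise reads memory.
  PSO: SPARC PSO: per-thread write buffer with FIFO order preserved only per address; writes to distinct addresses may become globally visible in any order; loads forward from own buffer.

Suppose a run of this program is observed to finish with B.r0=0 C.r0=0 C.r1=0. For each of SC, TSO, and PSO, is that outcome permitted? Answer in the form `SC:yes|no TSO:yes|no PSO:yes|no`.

outcome vector order: (B.r0,C.r0,C.r1)
SC: 11 outcomes — {0/0/0; 0/0/2; 0/1/0; 0/1/2; 0/2/0; 0/2/2; 2/0/0; 2/0/2; 2/1/2; 2/2/0; 2/2/2}
TSO: 11 outcomes — {0/0/0; 0/0/2; 0/1/0; 0/1/2; 0/2/0; 0/2/2; 2/0/0; 2/0/2; 2/1/2; 2/2/0; 2/2/2}
PSO: 11 outcomes — {0/0/0; 0/0/2; 0/1/0; 0/1/2; 0/2/0; 0/2/2; 2/0/0; 2/0/2; 2/1/2; 2/2/0; 2/2/2}
target 0/0/0 ∈ {SC,TSO,PSO}

SC:yes TSO:yes PSO:yes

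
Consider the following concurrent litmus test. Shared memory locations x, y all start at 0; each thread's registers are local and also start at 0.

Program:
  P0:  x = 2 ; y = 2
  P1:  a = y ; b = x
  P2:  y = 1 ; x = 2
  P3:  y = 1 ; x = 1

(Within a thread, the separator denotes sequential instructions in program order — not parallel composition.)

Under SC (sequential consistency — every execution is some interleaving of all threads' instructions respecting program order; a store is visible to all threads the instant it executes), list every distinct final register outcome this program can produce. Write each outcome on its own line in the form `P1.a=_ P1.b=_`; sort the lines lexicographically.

P1.a=0 P1.b=0
P1.a=0 P1.b=1
P1.a=0 P1.b=2
P1.a=1 P1.b=0
P1.a=1 P1.b=1
P1.a=1 P1.b=2
P1.a=2 P1.b=1
P1.a=2 P1.b=2

outcome vector order: (P1.a,P1.b)
|SC outcomes| = 8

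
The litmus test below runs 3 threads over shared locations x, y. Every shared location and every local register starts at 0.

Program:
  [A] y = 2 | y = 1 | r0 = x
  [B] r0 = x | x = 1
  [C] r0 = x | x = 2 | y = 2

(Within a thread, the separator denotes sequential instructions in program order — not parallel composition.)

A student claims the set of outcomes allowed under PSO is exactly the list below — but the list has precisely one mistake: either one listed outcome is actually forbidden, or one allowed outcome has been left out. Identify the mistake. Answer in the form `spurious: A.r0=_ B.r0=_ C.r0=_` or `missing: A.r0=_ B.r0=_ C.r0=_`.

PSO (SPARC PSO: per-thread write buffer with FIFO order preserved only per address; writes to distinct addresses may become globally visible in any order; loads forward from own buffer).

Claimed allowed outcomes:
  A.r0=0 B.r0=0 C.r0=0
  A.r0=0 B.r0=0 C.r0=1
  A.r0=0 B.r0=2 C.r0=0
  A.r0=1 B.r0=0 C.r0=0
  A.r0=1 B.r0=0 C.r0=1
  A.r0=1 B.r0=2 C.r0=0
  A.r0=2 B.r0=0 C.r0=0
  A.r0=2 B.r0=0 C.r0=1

outcome vector order: (A.r0,B.r0,C.r0)
PSO: 9 outcomes — {(0,0,0), (0,0,1), (0,2,0), (1,0,0), (1,0,1), (1,2,0), (2,0,0), (2,0,1), (2,2,0)}
PSO∖claimed = {(2,2,0)}

missing: A.r0=2 B.r0=2 C.r0=0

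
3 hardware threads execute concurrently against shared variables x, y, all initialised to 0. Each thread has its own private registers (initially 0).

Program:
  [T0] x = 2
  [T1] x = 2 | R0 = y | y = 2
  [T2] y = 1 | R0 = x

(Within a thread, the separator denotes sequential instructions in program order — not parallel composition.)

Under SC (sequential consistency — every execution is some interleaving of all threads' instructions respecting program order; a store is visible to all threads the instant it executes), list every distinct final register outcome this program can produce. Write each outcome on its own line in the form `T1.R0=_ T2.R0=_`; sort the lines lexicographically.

T1.R0=0 T2.R0=2
T1.R0=1 T2.R0=0
T1.R0=1 T2.R0=2

outcome vector order: (T1.R0,T2.R0)
|SC outcomes| = 3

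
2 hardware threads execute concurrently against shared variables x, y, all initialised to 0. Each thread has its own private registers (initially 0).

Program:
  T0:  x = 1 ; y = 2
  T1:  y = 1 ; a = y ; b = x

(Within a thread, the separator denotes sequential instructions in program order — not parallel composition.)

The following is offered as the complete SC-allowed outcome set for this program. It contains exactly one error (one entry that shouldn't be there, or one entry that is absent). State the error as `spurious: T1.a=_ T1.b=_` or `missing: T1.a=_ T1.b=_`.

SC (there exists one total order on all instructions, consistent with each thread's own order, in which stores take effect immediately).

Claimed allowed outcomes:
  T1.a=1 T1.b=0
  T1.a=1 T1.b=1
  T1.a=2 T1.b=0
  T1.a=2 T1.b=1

outcome vector order: (T1.a,T1.b)
SC: 3 outcomes — {10; 11; 21}
claimed∖SC = {20}

spurious: T1.a=2 T1.b=0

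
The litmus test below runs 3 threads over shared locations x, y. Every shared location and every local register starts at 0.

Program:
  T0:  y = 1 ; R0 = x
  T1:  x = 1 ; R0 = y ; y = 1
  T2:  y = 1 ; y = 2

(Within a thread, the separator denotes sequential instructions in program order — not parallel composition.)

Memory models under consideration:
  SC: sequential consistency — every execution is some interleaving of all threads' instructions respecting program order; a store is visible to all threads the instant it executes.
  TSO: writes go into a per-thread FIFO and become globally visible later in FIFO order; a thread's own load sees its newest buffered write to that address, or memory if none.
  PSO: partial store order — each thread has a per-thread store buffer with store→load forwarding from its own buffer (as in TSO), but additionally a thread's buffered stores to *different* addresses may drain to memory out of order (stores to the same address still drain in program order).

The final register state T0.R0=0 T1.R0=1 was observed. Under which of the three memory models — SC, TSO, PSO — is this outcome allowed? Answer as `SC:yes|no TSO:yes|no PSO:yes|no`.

SC:yes TSO:yes PSO:yes

outcome vector order: (T0.R0,T1.R0)
[SC] allowed = {0/1 0/2 1/0 1/1 1/2}
[TSO] allowed = {0/0 0/1 0/2 1/0 1/1 1/2}
[PSO] allowed = {0/0 0/1 0/2 1/0 1/1 1/2}
target 0/1 ∈ {SC,TSO,PSO}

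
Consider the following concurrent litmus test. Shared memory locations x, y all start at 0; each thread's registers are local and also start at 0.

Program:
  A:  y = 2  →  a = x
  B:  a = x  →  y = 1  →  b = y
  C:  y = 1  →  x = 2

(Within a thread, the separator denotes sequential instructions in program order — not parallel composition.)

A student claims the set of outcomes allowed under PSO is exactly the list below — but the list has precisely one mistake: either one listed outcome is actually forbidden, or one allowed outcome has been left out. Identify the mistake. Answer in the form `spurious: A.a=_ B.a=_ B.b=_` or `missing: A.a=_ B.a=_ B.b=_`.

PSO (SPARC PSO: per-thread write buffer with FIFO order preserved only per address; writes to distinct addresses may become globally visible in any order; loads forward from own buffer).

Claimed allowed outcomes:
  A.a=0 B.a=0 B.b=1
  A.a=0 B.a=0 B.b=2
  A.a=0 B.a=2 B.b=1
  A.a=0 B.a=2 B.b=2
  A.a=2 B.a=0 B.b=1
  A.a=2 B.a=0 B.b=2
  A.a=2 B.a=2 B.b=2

outcome vector order: (A.a,B.a,B.b)
[PSO] allowed = {001 002 021 022 201 202 221 222}
PSO∖claimed = {221}

missing: A.a=2 B.a=2 B.b=1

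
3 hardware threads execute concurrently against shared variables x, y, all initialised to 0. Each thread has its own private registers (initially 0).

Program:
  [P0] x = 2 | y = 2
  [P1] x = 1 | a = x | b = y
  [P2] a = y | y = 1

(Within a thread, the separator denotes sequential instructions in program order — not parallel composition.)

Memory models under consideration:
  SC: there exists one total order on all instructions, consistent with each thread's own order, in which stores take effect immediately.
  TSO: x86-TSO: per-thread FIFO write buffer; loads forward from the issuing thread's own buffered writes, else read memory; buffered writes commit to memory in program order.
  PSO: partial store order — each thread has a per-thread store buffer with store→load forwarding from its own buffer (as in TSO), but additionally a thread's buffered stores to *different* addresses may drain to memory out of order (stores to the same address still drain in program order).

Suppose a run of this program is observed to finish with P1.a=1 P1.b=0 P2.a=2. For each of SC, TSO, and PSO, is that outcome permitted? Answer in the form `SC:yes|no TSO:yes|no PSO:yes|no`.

SC:yes TSO:yes PSO:yes

outcome vector order: (P1.a,P1.b,P2.a)
[SC] allowed = {100, 102, 110, 112, 120, 122, 200, 202, 210, 212, 220, 222}
[TSO] allowed = {100, 102, 110, 112, 120, 122, 200, 202, 210, 212, 220, 222}
[PSO] allowed = {100, 102, 110, 112, 120, 122, 200, 202, 210, 212, 220, 222}
target 102 ∈ {SC,TSO,PSO}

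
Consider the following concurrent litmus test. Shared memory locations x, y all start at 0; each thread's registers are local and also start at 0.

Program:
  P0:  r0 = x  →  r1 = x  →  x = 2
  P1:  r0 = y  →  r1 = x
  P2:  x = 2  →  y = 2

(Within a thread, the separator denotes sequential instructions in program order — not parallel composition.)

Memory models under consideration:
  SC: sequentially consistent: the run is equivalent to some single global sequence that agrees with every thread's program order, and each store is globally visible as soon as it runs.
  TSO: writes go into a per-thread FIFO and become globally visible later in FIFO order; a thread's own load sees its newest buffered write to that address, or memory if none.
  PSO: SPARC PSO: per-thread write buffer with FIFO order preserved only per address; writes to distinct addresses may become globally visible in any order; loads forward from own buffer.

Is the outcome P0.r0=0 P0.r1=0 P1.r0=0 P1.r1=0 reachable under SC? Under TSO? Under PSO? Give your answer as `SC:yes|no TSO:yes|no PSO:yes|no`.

SC:yes TSO:yes PSO:yes

outcome vector order: (P0.r0,P0.r1,P1.r0,P1.r1)
under SC → 0/0/0/0 0/0/0/2 0/0/2/2 0/2/0/0 0/2/0/2 0/2/2/2 2/2/0/0 2/2/0/2 2/2/2/2
under TSO → 0/0/0/0 0/0/0/2 0/0/2/2 0/2/0/0 0/2/0/2 0/2/2/2 2/2/0/0 2/2/0/2 2/2/2/2
under PSO → 0/0/0/0 0/0/0/2 0/0/2/0 0/0/2/2 0/2/0/0 0/2/0/2 0/2/2/0 0/2/2/2 2/2/0/0 2/2/0/2 2/2/2/0 2/2/2/2
target 0/0/0/0 ∈ {SC,TSO,PSO}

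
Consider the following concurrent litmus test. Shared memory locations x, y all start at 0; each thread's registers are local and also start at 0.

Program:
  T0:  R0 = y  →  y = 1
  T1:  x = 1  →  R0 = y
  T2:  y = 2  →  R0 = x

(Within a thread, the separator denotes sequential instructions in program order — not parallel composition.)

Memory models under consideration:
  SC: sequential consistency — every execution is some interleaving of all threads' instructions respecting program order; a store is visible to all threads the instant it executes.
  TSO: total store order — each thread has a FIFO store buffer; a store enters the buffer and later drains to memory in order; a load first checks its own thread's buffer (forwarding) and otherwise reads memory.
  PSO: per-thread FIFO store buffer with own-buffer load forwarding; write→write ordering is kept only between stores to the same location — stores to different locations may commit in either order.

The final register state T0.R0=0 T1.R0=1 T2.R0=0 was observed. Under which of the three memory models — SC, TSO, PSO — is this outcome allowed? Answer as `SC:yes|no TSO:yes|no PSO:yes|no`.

outcome vector order: (T0.R0,T1.R0,T2.R0)
under SC → 001 010 011 020 021 201 210 211 220 221
under TSO → 000 001 010 011 020 021 200 201 210 211 220 221
under PSO → 000 001 010 011 020 021 200 201 210 211 220 221
target 010 ∈ {SC,TSO,PSO}

SC:yes TSO:yes PSO:yes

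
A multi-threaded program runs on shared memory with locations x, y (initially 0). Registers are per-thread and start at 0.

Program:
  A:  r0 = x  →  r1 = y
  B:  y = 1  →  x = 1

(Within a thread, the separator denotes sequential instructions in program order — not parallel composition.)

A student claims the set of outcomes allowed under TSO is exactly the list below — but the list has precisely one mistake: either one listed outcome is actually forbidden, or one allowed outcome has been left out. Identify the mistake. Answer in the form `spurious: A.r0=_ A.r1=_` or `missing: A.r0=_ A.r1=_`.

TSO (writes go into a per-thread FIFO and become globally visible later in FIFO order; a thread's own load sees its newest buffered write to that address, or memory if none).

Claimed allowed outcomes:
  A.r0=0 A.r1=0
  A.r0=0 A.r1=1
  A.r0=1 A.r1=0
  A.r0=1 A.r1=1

spurious: A.r0=1 A.r1=0

outcome vector order: (A.r0,A.r1)
TSO (3): 0/0, 0/1, 1/1
claimed∖TSO = {1/0}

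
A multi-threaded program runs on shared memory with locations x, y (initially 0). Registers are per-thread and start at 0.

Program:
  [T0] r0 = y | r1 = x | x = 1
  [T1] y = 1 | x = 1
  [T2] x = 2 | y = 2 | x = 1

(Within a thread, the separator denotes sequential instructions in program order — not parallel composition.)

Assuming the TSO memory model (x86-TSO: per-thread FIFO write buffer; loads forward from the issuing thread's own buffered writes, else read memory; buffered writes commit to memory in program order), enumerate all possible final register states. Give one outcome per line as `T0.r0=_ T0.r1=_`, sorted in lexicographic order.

T0.r0=0 T0.r1=0
T0.r0=0 T0.r1=1
T0.r0=0 T0.r1=2
T0.r0=1 T0.r1=0
T0.r0=1 T0.r1=1
T0.r0=1 T0.r1=2
T0.r0=2 T0.r1=1
T0.r0=2 T0.r1=2

outcome vector order: (T0.r0,T0.r1)
|TSO outcomes| = 8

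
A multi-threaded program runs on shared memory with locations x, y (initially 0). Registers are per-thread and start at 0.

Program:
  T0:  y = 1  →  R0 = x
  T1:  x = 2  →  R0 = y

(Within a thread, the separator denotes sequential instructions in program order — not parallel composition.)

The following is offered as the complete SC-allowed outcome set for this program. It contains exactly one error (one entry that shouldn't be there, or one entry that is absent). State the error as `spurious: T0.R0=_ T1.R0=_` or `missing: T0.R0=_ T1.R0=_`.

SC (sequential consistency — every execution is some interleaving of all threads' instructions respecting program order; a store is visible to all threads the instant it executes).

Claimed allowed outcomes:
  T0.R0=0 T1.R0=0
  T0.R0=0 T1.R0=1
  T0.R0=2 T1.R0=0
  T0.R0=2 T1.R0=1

spurious: T0.R0=0 T1.R0=0

outcome vector order: (T0.R0,T1.R0)
under SC → 0/1; 2/0; 2/1
claimed∖SC = {0/0}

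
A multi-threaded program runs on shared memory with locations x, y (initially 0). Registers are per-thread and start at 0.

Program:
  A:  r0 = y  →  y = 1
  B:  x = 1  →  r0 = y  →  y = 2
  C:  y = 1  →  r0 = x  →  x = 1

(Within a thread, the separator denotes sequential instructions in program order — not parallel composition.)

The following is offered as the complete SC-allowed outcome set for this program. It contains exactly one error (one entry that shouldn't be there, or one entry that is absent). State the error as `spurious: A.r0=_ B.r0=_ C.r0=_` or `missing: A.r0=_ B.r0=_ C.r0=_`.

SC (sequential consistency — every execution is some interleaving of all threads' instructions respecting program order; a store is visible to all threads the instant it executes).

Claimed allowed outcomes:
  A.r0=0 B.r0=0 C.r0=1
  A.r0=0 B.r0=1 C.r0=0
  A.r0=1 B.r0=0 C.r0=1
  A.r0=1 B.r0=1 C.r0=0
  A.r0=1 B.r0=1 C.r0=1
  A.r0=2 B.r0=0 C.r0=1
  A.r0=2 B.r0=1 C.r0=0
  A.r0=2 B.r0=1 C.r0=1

outcome vector order: (A.r0,B.r0,C.r0)
SC: 9 outcomes — {(0,0,1); (0,1,0); (0,1,1); (1,0,1); (1,1,0); (1,1,1); (2,0,1); (2,1,0); (2,1,1)}
SC∖claimed = {(0,1,1)}

missing: A.r0=0 B.r0=1 C.r0=1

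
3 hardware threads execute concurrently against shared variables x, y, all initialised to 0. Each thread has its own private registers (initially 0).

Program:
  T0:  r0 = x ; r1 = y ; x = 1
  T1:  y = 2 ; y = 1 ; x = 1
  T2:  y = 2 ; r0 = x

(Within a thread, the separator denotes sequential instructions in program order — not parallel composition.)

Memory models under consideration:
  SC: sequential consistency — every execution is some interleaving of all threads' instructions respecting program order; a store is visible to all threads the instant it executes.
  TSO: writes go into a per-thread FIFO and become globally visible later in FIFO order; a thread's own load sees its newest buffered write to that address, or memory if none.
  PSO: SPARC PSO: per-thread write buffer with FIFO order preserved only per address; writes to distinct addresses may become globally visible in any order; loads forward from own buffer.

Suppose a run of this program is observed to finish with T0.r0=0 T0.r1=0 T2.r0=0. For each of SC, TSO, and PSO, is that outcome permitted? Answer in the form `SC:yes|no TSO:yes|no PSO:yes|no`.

SC:yes TSO:yes PSO:yes

outcome vector order: (T0.r0,T0.r1,T2.r0)
under SC → 0/0/0 0/0/1 0/1/0 0/1/1 0/2/0 0/2/1 1/1/0 1/1/1 1/2/0 1/2/1
under TSO → 0/0/0 0/0/1 0/1/0 0/1/1 0/2/0 0/2/1 1/1/0 1/1/1 1/2/0 1/2/1
under PSO → 0/0/0 0/0/1 0/1/0 0/1/1 0/2/0 0/2/1 1/0/0 1/0/1 1/1/0 1/1/1 1/2/0 1/2/1
target 0/0/0 ∈ {SC,TSO,PSO}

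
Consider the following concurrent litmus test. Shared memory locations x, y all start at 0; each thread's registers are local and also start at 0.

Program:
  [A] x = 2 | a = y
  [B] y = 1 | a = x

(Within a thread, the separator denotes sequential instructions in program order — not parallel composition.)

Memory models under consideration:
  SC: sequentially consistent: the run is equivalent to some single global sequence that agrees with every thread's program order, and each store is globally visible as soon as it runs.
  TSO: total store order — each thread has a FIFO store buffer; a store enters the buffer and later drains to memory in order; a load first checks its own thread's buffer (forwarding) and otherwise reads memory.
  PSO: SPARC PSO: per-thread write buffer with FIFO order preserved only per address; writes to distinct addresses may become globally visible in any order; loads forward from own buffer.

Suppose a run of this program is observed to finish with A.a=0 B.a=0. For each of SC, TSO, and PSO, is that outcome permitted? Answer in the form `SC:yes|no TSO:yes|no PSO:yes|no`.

outcome vector order: (A.a,B.a)
SC (3): 02, 10, 12
TSO (4): 00, 02, 10, 12
PSO (4): 00, 02, 10, 12
target 00 ∈ {TSO,PSO}

SC:no TSO:yes PSO:yes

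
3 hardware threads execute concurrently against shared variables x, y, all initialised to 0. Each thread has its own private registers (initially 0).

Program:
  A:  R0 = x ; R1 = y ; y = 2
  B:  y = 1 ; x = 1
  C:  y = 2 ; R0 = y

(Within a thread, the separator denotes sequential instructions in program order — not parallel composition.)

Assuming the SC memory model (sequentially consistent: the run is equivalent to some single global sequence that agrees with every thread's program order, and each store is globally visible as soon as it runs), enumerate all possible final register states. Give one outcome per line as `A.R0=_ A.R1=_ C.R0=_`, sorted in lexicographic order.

outcome vector order: (A.R0,A.R1,C.R0)
|SC outcomes| = 9

A.R0=0 A.R1=0 C.R0=1
A.R0=0 A.R1=0 C.R0=2
A.R0=0 A.R1=1 C.R0=1
A.R0=0 A.R1=1 C.R0=2
A.R0=0 A.R1=2 C.R0=1
A.R0=0 A.R1=2 C.R0=2
A.R0=1 A.R1=1 C.R0=1
A.R0=1 A.R1=1 C.R0=2
A.R0=1 A.R1=2 C.R0=2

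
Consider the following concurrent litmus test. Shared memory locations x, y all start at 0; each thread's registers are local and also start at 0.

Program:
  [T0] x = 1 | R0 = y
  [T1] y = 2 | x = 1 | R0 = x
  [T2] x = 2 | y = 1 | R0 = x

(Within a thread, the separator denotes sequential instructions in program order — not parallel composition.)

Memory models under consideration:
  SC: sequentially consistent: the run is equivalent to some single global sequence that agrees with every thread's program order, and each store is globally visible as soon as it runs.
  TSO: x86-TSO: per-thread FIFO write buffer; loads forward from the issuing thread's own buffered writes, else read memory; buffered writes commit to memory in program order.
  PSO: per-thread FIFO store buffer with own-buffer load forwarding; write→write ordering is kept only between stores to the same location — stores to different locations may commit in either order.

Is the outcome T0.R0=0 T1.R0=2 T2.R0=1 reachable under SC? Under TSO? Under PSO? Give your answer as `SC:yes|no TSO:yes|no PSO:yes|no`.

outcome vector order: (T0.R0,T1.R0,T2.R0)
under SC → (0,1,1), (0,1,2), (0,2,2), (1,1,1), (1,1,2), (1,2,1), (1,2,2), (2,1,1), (2,1,2), (2,2,1), (2,2,2)
under TSO → (0,1,1), (0,1,2), (0,2,1), (0,2,2), (1,1,1), (1,1,2), (1,2,1), (1,2,2), (2,1,1), (2,1,2), (2,2,1), (2,2,2)
under PSO → (0,1,1), (0,1,2), (0,2,1), (0,2,2), (1,1,1), (1,1,2), (1,2,1), (1,2,2), (2,1,1), (2,1,2), (2,2,1), (2,2,2)
target (0,2,1) ∈ {TSO,PSO}

SC:no TSO:yes PSO:yes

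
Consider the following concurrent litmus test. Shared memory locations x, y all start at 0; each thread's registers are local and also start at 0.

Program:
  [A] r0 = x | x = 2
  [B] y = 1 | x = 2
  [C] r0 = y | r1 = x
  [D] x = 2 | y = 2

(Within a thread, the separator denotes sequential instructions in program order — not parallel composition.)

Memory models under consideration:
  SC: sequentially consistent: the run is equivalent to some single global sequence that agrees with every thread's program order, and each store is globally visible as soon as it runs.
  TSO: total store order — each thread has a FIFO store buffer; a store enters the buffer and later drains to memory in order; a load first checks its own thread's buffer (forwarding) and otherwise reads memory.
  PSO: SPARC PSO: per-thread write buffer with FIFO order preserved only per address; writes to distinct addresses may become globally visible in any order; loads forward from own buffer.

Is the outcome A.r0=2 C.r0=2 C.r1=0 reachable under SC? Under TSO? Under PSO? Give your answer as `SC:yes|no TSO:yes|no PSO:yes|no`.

SC:no TSO:no PSO:yes

outcome vector order: (A.r0,C.r0,C.r1)
SC: 10 outcomes — {(0,0,0) (0,0,2) (0,1,0) (0,1,2) (0,2,2) (2,0,0) (2,0,2) (2,1,0) (2,1,2) (2,2,2)}
TSO: 10 outcomes — {(0,0,0) (0,0,2) (0,1,0) (0,1,2) (0,2,2) (2,0,0) (2,0,2) (2,1,0) (2,1,2) (2,2,2)}
PSO: 12 outcomes — {(0,0,0) (0,0,2) (0,1,0) (0,1,2) (0,2,0) (0,2,2) (2,0,0) (2,0,2) (2,1,0) (2,1,2) (2,2,0) (2,2,2)}
target (2,2,0) ∈ {PSO}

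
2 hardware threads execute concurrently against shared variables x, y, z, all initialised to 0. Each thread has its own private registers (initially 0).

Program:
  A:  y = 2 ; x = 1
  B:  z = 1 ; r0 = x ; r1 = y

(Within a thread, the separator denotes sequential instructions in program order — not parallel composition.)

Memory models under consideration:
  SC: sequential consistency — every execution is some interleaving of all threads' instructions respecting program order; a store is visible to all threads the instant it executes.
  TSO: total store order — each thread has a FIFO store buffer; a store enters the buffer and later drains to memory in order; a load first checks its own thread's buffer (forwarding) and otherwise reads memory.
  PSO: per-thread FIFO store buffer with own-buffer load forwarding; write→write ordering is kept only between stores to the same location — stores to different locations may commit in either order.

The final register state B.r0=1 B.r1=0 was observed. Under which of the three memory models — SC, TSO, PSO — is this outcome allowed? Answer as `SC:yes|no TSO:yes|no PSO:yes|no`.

SC:no TSO:no PSO:yes

outcome vector order: (B.r0,B.r1)
under SC → 0/0; 0/2; 1/2
under TSO → 0/0; 0/2; 1/2
under PSO → 0/0; 0/2; 1/0; 1/2
target 1/0 ∈ {PSO}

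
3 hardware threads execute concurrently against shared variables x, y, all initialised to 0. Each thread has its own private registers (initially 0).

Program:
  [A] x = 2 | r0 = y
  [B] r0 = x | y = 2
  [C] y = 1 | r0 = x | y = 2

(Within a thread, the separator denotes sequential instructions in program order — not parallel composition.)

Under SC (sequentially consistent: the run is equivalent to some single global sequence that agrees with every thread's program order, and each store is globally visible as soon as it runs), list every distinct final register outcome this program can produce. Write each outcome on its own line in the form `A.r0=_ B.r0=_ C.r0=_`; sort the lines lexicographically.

outcome vector order: (A.r0,B.r0,C.r0)
|SC outcomes| = 10

A.r0=0 B.r0=0 C.r0=2
A.r0=0 B.r0=2 C.r0=2
A.r0=1 B.r0=0 C.r0=0
A.r0=1 B.r0=0 C.r0=2
A.r0=1 B.r0=2 C.r0=0
A.r0=1 B.r0=2 C.r0=2
A.r0=2 B.r0=0 C.r0=0
A.r0=2 B.r0=0 C.r0=2
A.r0=2 B.r0=2 C.r0=0
A.r0=2 B.r0=2 C.r0=2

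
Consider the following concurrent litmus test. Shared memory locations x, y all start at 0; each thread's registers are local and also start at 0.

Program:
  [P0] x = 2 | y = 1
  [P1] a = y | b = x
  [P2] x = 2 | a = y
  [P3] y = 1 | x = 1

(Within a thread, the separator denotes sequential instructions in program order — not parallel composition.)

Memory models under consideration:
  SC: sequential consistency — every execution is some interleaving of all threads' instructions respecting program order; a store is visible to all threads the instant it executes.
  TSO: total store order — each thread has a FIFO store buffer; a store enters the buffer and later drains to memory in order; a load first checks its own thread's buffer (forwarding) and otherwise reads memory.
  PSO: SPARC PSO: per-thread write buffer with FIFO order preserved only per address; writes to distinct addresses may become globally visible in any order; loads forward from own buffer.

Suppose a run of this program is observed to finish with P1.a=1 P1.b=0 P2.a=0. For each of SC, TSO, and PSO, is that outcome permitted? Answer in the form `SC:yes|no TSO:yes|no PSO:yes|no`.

outcome vector order: (P1.a,P1.b,P2.a)
SC: 11 outcomes — {000 001 010 011 020 021 101 110 111 120 121}
TSO: 12 outcomes — {000 001 010 011 020 021 100 101 110 111 120 121}
PSO: 12 outcomes — {000 001 010 011 020 021 100 101 110 111 120 121}
target 100 ∈ {TSO,PSO}

SC:no TSO:yes PSO:yes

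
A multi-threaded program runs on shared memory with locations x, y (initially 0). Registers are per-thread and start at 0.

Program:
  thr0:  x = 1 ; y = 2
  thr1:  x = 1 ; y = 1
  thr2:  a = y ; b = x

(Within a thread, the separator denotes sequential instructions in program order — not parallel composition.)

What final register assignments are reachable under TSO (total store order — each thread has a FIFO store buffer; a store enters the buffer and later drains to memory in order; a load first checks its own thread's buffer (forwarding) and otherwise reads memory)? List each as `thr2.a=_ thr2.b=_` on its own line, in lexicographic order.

thr2.a=0 thr2.b=0
thr2.a=0 thr2.b=1
thr2.a=1 thr2.b=1
thr2.a=2 thr2.b=1

outcome vector order: (thr2.a,thr2.b)
|TSO outcomes| = 4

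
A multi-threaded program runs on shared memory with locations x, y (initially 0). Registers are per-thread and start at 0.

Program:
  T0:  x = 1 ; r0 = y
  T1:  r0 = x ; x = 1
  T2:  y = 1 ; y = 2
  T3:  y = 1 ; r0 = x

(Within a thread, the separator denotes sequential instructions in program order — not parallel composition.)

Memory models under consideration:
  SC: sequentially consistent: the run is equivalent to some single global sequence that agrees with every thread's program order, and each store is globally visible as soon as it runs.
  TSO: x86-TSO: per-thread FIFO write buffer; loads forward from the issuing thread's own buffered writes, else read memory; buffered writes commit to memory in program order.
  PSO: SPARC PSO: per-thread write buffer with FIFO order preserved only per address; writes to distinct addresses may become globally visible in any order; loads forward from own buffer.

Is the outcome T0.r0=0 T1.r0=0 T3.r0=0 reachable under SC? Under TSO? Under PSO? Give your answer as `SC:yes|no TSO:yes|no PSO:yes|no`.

outcome vector order: (T0.r0,T1.r0,T3.r0)
[SC] allowed = {(0,0,1) (0,1,1) (1,0,0) (1,0,1) (1,1,0) (1,1,1) (2,0,0) (2,0,1) (2,1,0) (2,1,1)}
[TSO] allowed = {(0,0,0) (0,0,1) (0,1,0) (0,1,1) (1,0,0) (1,0,1) (1,1,0) (1,1,1) (2,0,0) (2,0,1) (2,1,0) (2,1,1)}
[PSO] allowed = {(0,0,0) (0,0,1) (0,1,0) (0,1,1) (1,0,0) (1,0,1) (1,1,0) (1,1,1) (2,0,0) (2,0,1) (2,1,0) (2,1,1)}
target (0,0,0) ∈ {TSO,PSO}

SC:no TSO:yes PSO:yes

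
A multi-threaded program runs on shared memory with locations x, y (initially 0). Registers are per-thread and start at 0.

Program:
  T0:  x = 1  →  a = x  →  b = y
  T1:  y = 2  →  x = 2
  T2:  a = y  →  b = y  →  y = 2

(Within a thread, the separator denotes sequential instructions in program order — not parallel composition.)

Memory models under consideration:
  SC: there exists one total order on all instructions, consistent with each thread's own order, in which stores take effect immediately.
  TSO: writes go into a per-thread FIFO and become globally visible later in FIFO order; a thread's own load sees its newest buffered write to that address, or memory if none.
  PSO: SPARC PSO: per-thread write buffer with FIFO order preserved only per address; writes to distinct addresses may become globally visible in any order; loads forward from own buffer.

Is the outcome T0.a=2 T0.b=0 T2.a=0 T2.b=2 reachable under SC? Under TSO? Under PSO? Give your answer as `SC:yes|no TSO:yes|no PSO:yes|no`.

SC:no TSO:no PSO:yes

outcome vector order: (T0.a,T0.b,T2.a,T2.b)
SC (9): 1/0/0/0, 1/0/0/2, 1/0/2/2, 1/2/0/0, 1/2/0/2, 1/2/2/2, 2/2/0/0, 2/2/0/2, 2/2/2/2
TSO (9): 1/0/0/0, 1/0/0/2, 1/0/2/2, 1/2/0/0, 1/2/0/2, 1/2/2/2, 2/2/0/0, 2/2/0/2, 2/2/2/2
PSO (12): 1/0/0/0, 1/0/0/2, 1/0/2/2, 1/2/0/0, 1/2/0/2, 1/2/2/2, 2/0/0/0, 2/0/0/2, 2/0/2/2, 2/2/0/0, 2/2/0/2, 2/2/2/2
target 2/0/0/2 ∈ {PSO}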